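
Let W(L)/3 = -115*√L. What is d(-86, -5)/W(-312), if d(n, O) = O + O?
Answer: -I*√78/5382 ≈ -0.001641*I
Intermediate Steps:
d(n, O) = 2*O
W(L) = -345*√L (W(L) = 3*(-115*√L) = -345*√L)
d(-86, -5)/W(-312) = (2*(-5))/((-690*I*√78)) = -10*I*√78/53820 = -I*√78/5382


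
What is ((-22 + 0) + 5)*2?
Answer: -34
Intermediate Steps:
((-22 + 0) + 5)*2 = (-22 + 5)*2 = -17*2 = -34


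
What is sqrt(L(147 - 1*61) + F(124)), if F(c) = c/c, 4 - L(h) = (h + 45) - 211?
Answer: sqrt(85) ≈ 9.2195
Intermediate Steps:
L(h) = 170 - h (L(h) = 4 - ((h + 45) - 211) = 4 - ((45 + h) - 211) = 4 - (-166 + h) = 4 + (166 - h) = 170 - h)
F(c) = 1
sqrt(L(147 - 1*61) + F(124)) = sqrt((170 - (147 - 1*61)) + 1) = sqrt((170 - (147 - 61)) + 1) = sqrt((170 - 1*86) + 1) = sqrt((170 - 86) + 1) = sqrt(84 + 1) = sqrt(85)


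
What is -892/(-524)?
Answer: 223/131 ≈ 1.7023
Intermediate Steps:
-892/(-524) = -1/524*(-892) = 223/131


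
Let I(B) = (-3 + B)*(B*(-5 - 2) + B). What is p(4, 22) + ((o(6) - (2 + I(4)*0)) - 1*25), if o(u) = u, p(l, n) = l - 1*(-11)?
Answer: -6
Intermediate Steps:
I(B) = -6*B*(-3 + B) (I(B) = (-3 + B)*(B*(-7) + B) = (-3 + B)*(-7*B + B) = (-3 + B)*(-6*B) = -6*B*(-3 + B))
p(l, n) = 11 + l (p(l, n) = l + 11 = 11 + l)
p(4, 22) + ((o(6) - (2 + I(4)*0)) - 1*25) = (11 + 4) + ((6 - (2 + (6*4*(3 - 1*4))*0)) - 1*25) = 15 + ((6 - (2 + (6*4*(3 - 4))*0)) - 25) = 15 + ((6 - (2 + (6*4*(-1))*0)) - 25) = 15 + ((6 - (2 - 24*0)) - 25) = 15 + ((6 - (2 + 0)) - 25) = 15 + ((6 - 1*2) - 25) = 15 + ((6 - 2) - 25) = 15 + (4 - 25) = 15 - 21 = -6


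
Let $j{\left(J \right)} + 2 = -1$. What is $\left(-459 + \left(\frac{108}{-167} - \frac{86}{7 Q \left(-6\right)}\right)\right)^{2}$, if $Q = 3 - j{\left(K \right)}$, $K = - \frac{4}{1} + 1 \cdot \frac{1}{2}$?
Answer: $\frac{93406522737025}{442765764} \approx 2.1096 \cdot 10^{5}$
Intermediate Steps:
$K = - \frac{7}{2}$ ($K = \left(-4\right) 1 + 1 \cdot \frac{1}{2} = -4 + \frac{1}{2} = - \frac{7}{2} \approx -3.5$)
$j{\left(J \right)} = -3$ ($j{\left(J \right)} = -2 - 1 = -3$)
$Q = 6$ ($Q = 3 - -3 = 3 + 3 = 6$)
$\left(-459 + \left(\frac{108}{-167} - \frac{86}{7 Q \left(-6\right)}\right)\right)^{2} = \left(-459 + \left(\frac{108}{-167} - \frac{86}{7 \cdot 6 \left(-6\right)}\right)\right)^{2} = \left(-459 - \left(\frac{108}{167} + \frac{86}{42 \left(-6\right)}\right)\right)^{2} = \left(-459 - \left(\frac{108}{167} + \frac{86}{-252}\right)\right)^{2} = \left(-459 - \frac{6427}{21042}\right)^{2} = \left(- \frac{9664705}{21042}\right)^{2} = \frac{93406522737025}{442765764}$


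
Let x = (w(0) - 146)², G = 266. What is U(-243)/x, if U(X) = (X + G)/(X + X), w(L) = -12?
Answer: -23/12132504 ≈ -1.8957e-6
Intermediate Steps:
U(X) = (266 + X)/(2*X) (U(X) = (X + 266)/(X + X) = (266 + X)/((2*X)) = (266 + X)*(1/(2*X)) = (266 + X)/(2*X))
x = 24964 (x = (-12 - 146)² = (-158)² = 24964)
U(-243)/x = ((½)*(266 - 243)/(-243))/24964 = ((½)*(-1/243)*23)*(1/24964) = -23/486*1/24964 = -23/12132504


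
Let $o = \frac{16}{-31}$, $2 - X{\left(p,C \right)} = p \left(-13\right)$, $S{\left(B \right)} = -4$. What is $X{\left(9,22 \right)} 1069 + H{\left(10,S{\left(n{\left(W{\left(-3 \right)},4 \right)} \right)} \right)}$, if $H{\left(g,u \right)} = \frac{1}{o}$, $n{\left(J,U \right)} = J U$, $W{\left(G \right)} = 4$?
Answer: $\frac{2035345}{16} \approx 1.2721 \cdot 10^{5}$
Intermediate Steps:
$X{\left(p,C \right)} = 2 + 13 p$ ($X{\left(p,C \right)} = 2 - p \left(-13\right) = 2 - - 13 p = 2 + 13 p$)
$o = - \frac{16}{31}$ ($o = 16 \left(- \frac{1}{31}\right) = - \frac{16}{31} \approx -0.51613$)
$H{\left(g,u \right)} = - \frac{31}{16}$ ($H{\left(g,u \right)} = \frac{1}{- \frac{16}{31}} = - \frac{31}{16}$)
$X{\left(9,22 \right)} 1069 + H{\left(10,S{\left(n{\left(W{\left(-3 \right)},4 \right)} \right)} \right)} = \left(2 + 13 \cdot 9\right) 1069 - \frac{31}{16} = \left(2 + 117\right) 1069 - \frac{31}{16} = 119 \cdot 1069 - \frac{31}{16} = 127211 - \frac{31}{16} = \frac{2035345}{16}$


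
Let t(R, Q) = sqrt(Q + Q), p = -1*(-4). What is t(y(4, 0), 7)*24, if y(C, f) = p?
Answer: 24*sqrt(14) ≈ 89.800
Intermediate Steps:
p = 4
y(C, f) = 4
t(R, Q) = sqrt(2)*sqrt(Q) (t(R, Q) = sqrt(2*Q) = sqrt(2)*sqrt(Q))
t(y(4, 0), 7)*24 = (sqrt(2)*sqrt(7))*24 = sqrt(14)*24 = 24*sqrt(14)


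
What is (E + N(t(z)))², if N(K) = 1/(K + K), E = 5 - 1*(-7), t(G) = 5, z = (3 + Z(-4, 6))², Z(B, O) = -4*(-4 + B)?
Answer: 14641/100 ≈ 146.41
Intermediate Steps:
Z(B, O) = 16 - 4*B
z = 1225 (z = (3 + (16 - 4*(-4)))² = (3 + (16 + 16))² = (3 + 32)² = 35² = 1225)
E = 12 (E = 5 + 7 = 12)
N(K) = 1/(2*K)
(E + N(t(z)))² = (12 + (½)/5)² = (12 + (½)*(⅕))² = (12 + ⅒)² = (121/10)² = 14641/100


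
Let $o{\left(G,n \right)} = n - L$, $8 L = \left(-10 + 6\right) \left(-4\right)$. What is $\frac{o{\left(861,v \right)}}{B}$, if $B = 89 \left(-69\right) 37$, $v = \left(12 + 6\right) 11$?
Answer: $- \frac{196}{227217} \approx -0.00086261$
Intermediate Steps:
$L = 2$ ($L = \frac{\left(-10 + 6\right) \left(-4\right)}{8} = \frac{\left(-4\right) \left(-4\right)}{8} = \frac{1}{8} \cdot 16 = 2$)
$v = 198$ ($v = 18 \cdot 11 = 198$)
$o{\left(G,n \right)} = -2 + n$ ($o{\left(G,n \right)} = n - 2 = -2 + n$)
$B = -227217$ ($B = \left(-6141\right) 37 = -227217$)
$\frac{o{\left(861,v \right)}}{B} = \frac{-2 + 198}{-227217} = 196 \left(- \frac{1}{227217}\right) = - \frac{196}{227217}$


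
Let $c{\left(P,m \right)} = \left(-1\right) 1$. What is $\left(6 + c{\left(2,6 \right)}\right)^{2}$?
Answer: $25$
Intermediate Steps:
$c{\left(P,m \right)} = -1$
$\left(6 + c{\left(2,6 \right)}\right)^{2} = \left(6 - 1\right)^{2} = 5^{2} = 25$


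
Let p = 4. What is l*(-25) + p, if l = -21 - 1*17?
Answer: 954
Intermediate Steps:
l = -38 (l = -21 - 17 = -38)
l*(-25) + p = -38*(-25) + 4 = 950 + 4 = 954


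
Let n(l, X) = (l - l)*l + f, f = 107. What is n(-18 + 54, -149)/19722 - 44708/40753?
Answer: -877370605/803730666 ≈ -1.0916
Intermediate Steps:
n(l, X) = 107 (n(l, X) = (l - l)*l + 107 = 0*l + 107 = 0 + 107 = 107)
n(-18 + 54, -149)/19722 - 44708/40753 = 107/19722 - 44708/40753 = -877370605/803730666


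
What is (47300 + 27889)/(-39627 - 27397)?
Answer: -1059/944 ≈ -1.1218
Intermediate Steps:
(47300 + 27889)/(-39627 - 27397) = 75189/(-67024) = 75189*(-1/67024) = -1059/944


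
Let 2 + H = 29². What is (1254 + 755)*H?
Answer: 1685551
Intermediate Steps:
H = 839 (H = -2 + 29² = -2 + 841 = 839)
(1254 + 755)*H = (1254 + 755)*839 = 2009*839 = 1685551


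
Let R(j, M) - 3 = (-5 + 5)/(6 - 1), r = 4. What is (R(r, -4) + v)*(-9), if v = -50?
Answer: 423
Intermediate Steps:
R(j, M) = 3 (R(j, M) = 3 + (-5 + 5)/(6 - 1) = 3 + 0/5 = 3 + 0*(1/5) = 3 + 0 = 3)
(R(r, -4) + v)*(-9) = (3 - 50)*(-9) = -47*(-9) = 423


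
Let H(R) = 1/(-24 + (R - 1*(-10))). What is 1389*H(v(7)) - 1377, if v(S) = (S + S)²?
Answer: -249225/182 ≈ -1369.4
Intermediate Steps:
v(S) = 4*S² (v(S) = (2*S)² = 4*S²)
H(R) = 1/(-14 + R) (H(R) = 1/(-24 + (R + 10)) = 1/(-24 + (10 + R)) = 1/(-14 + R))
1389*H(v(7)) - 1377 = 1389/(-14 + 4*7²) - 1377 = 1389/(-14 + 4*49) - 1377 = 1389/(-14 + 196) - 1377 = 1389/182 - 1377 = -249225/182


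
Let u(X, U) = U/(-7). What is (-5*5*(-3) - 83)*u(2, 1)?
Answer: 8/7 ≈ 1.1429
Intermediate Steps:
u(X, U) = -U/7 (u(X, U) = U*(-⅐) = -U/7)
(-5*5*(-3) - 83)*u(2, 1) = (-5*5*(-3) - 83)*(-⅐*1) = (-25*(-3) - 83)*(-⅐) = (75 - 83)*(-⅐) = -8*(-⅐) = 8/7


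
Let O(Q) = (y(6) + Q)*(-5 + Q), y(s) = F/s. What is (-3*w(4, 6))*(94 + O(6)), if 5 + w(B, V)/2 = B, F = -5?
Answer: 595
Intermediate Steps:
y(s) = -5/s
O(Q) = (-5 + Q)*(-⅚ + Q) (O(Q) = (-5/6 + Q)*(-5 + Q) = (-5*⅙ + Q)*(-5 + Q) = (-⅚ + Q)*(-5 + Q) = (-5 + Q)*(-⅚ + Q))
w(B, V) = -10 + 2*B
(-3*w(4, 6))*(94 + O(6)) = (-3*(-10 + 2*4))*(94 + (25/6 + 6² - 35/6*6)) = (-3*(-10 + 8))*(94 + (25/6 + 36 - 35)) = (-3*(-2))*(94 + 31/6) = 6*(595/6) = 595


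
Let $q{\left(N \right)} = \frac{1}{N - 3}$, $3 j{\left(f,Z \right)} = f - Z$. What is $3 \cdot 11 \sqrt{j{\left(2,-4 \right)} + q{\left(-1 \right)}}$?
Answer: $\frac{33 \sqrt{7}}{2} \approx 43.655$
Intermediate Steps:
$j{\left(f,Z \right)} = - \frac{Z}{3} + \frac{f}{3}$ ($j{\left(f,Z \right)} = \frac{f - Z}{3} = - \frac{Z}{3} + \frac{f}{3}$)
$q{\left(N \right)} = \frac{1}{-3 + N}$
$3 \cdot 11 \sqrt{j{\left(2,-4 \right)} + q{\left(-1 \right)}} = 3 \cdot 11 \sqrt{\left(\left(- \frac{1}{3}\right) \left(-4\right) + \frac{1}{3} \cdot 2\right) + \frac{1}{-3 - 1}} = 33 \sqrt{\left(\frac{4}{3} + \frac{2}{3}\right) + \frac{1}{-4}} = 33 \sqrt{2 - \frac{1}{4}} = 33 \sqrt{\frac{7}{4}} = 33 \frac{\sqrt{7}}{2} = \frac{33 \sqrt{7}}{2}$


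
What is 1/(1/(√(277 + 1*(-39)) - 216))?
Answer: -216 + √238 ≈ -200.57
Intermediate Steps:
1/(1/(√(277 + 1*(-39)) - 216)) = 1/(1/(√(277 - 39) - 216)) = 1/(1/(√238 - 216)) = 1/(1/(-216 + √238)) = -216 + √238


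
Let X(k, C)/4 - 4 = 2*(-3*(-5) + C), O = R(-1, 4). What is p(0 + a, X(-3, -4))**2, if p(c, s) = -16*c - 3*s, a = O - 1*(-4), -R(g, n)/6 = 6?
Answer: 40000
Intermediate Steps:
R(g, n) = -36 (R(g, n) = -6*6 = -36)
O = -36
X(k, C) = 136 + 8*C (X(k, C) = 16 + 4*(2*(-3*(-5) + C)) = 16 + 4*(2*(15 + C)) = 16 + 4*(30 + 2*C) = 16 + (120 + 8*C) = 136 + 8*C)
a = -32 (a = -36 - 1*(-4) = -36 + 4 = -32)
p(0 + a, X(-3, -4))**2 = (-16*(0 - 32) - 3*(136 + 8*(-4)))**2 = (-16*(-32) - 3*(136 - 32))**2 = (512 - 3*104)**2 = (512 - 312)**2 = 200**2 = 40000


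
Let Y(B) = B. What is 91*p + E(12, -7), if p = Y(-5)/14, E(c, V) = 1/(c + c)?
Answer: -779/24 ≈ -32.458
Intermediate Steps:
E(c, V) = 1/(2*c)
p = -5/14 ≈ -0.35714
91*p + E(12, -7) = 91*(-5/14) + (½)/12 = -65/2 + (½)*(1/12) = -65/2 + 1/24 = -779/24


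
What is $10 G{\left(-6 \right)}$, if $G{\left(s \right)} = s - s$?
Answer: $0$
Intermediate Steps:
$G{\left(s \right)} = 0$
$10 G{\left(-6 \right)} = 10 \cdot 0 = 0$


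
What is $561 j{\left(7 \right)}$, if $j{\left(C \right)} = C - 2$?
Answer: $2805$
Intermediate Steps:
$j{\left(C \right)} = -2 + C$
$561 j{\left(7 \right)} = 561 \left(-2 + 7\right) = 561 \cdot 5 = 2805$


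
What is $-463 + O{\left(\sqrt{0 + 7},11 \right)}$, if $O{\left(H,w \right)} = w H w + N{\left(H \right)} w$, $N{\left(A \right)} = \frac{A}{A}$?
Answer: $-452 + 121 \sqrt{7} \approx -131.86$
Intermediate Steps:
$N{\left(A \right)} = 1$
$O{\left(H,w \right)} = w + H w^{2}$ ($O{\left(H,w \right)} = w H w + 1 w = H w w + w = H w^{2} + w = w + H w^{2}$)
$-463 + O{\left(\sqrt{0 + 7},11 \right)} = -463 + 11 \left(1 + \sqrt{0 + 7} \cdot 11\right) = -463 + 11 \left(1 + \sqrt{7} \cdot 11\right) = -463 + 11 \left(1 + 11 \sqrt{7}\right) = -463 + \left(11 + 121 \sqrt{7}\right) = -452 + 121 \sqrt{7}$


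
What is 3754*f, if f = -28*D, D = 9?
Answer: -946008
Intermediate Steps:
f = -252 (f = -28*9 = -252)
3754*f = 3754*(-252) = -946008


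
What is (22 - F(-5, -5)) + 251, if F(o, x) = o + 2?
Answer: 276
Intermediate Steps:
F(o, x) = 2 + o
(22 - F(-5, -5)) + 251 = (22 - (2 - 5)) + 251 = (22 - 1*(-3)) + 251 = (22 + 3) + 251 = 25 + 251 = 276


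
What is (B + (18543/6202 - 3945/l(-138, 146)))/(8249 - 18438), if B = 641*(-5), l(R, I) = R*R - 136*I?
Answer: 1150066651/3665146324 ≈ 0.31378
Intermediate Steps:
l(R, I) = R**2 - 136*I
B = -3205
(B + (18543/6202 - 3945/l(-138, 146)))/(8249 - 18438) = (-3205 + (18543/6202 - 3945/((-138)**2 - 136*146)))/(8249 - 18438) = (-3205 + (18543*(1/6202) - 3945/(19044 - 19856)))/(-10189) = (-3205 + (2649/886 - 3945/(-812)))*(-1/10189) = (-3205 + (2649/886 - 3945*(-1/812)))*(-1/10189) = (-3205 + (2649/886 + 3945/812))*(-1/10189) = (-3205 + 2823129/359716)*(-1/10189) = -1150066651/359716*(-1/10189) = 1150066651/3665146324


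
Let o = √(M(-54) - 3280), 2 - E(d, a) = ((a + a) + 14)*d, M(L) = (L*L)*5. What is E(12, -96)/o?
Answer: 1069*√113/565 ≈ 20.113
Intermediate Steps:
M(L) = 5*L² (M(L) = L²*5 = 5*L²)
E(d, a) = 2 - d*(14 + 2*a) (E(d, a) = 2 - ((a + a) + 14)*d = 2 - (2*a + 14)*d = 2 - (14 + 2*a)*d = 2 - d*(14 + 2*a))
o = 10*√113 (o = √(5*(-54)² - 3280) = √(5*2916 - 3280) = √(14580 - 3280) = √11300 = 10*√113 ≈ 106.30)
E(12, -96)/o = (2 - 14*12 - 2*(-96)*12)/((10*√113)) = (2 - 168 + 2304)*(√113/1130) = 2138*(√113/1130) = 1069*√113/565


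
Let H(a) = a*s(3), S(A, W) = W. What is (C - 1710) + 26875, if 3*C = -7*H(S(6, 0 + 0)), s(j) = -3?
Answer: 25165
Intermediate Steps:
H(a) = -3*a (H(a) = a*(-3) = -3*a)
C = 0 (C = (-(-21)*(0 + 0))/3 = (-(-21)*0)/3 = (-7*0)/3 = (⅓)*0 = 0)
(C - 1710) + 26875 = (0 - 1710) + 26875 = -1710 + 26875 = 25165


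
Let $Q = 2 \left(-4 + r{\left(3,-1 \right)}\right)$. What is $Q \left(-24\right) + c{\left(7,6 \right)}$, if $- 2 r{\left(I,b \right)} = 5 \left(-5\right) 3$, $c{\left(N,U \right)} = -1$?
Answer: $-1609$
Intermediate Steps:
$r{\left(I,b \right)} = \frac{75}{2}$ ($r{\left(I,b \right)} = - \frac{5 \left(-5\right) 3}{2} = - \frac{\left(-25\right) 3}{2} = \left(- \frac{1}{2}\right) \left(-75\right) = \frac{75}{2}$)
$Q = 67$ ($Q = 2 \left(-4 + \frac{75}{2}\right) = 2 \cdot \frac{67}{2} = 67$)
$Q \left(-24\right) + c{\left(7,6 \right)} = 67 \left(-24\right) - 1 = -1608 - 1 = -1609$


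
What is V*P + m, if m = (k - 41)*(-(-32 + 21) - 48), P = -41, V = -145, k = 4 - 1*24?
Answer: 8202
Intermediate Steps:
k = -20 (k = 4 - 24 = -20)
m = 2257 (m = (-20 - 41)*(-(-32 + 21) - 48) = -61*(-1*(-11) - 48) = -61*(11 - 48) = -61*(-37) = 2257)
V*P + m = -145*(-41) + 2257 = 5945 + 2257 = 8202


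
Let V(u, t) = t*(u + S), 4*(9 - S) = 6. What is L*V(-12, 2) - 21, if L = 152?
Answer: -1389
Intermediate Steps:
S = 15/2 (S = 9 - ¼*6 = 9 - 3/2 = 15/2 ≈ 7.5000)
V(u, t) = t*(15/2 + u) (V(u, t) = t*(u + 15/2) = t*(15/2 + u))
L*V(-12, 2) - 21 = 152*((½)*2*(15 + 2*(-12))) - 21 = 152*((½)*2*(15 - 24)) - 21 = 152*((½)*2*(-9)) - 21 = 152*(-9) - 21 = -1368 - 21 = -1389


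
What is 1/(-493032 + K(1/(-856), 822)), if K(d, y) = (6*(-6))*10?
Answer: -1/493392 ≈ -2.0268e-6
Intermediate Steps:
K(d, y) = -360 (K(d, y) = -36*10 = -360)
1/(-493032 + K(1/(-856), 822)) = 1/(-493032 - 360) = 1/(-493392) = -1/493392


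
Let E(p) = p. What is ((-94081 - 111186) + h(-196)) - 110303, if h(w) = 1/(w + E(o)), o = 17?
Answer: -56487031/179 ≈ -3.1557e+5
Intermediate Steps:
h(w) = 1/(17 + w) (h(w) = 1/(w + 17) = 1/(17 + w))
((-94081 - 111186) + h(-196)) - 110303 = ((-94081 - 111186) + 1/(17 - 196)) - 110303 = (-205267 + 1/(-179)) - 110303 = (-205267 - 1/179) - 110303 = -36742794/179 - 110303 = -56487031/179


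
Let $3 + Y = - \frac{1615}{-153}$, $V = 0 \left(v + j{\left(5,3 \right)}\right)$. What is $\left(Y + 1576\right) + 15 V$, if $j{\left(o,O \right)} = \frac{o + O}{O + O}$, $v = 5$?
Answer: $\frac{14252}{9} \approx 1583.6$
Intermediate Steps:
$j{\left(o,O \right)} = \frac{O + o}{2 O}$
$V = 0$ ($V = 0 \left(5 + \frac{3 + 5}{2 \cdot 3}\right) = 0 \left(5 + \frac{1}{2} \cdot \frac{1}{3} \cdot 8\right) = 0 \left(5 + \frac{4}{3}\right) = 0 \cdot \frac{19}{3} = 0$)
$Y = \frac{68}{9}$ ($Y = -3 - \frac{1615}{-153} = -3 - - \frac{95}{9} = -3 + \frac{95}{9} = \frac{68}{9} \approx 7.5556$)
$\left(Y + 1576\right) + 15 V = \left(\frac{68}{9} + 1576\right) + 15 \cdot 0 = \frac{14252}{9} + 0 = \frac{14252}{9}$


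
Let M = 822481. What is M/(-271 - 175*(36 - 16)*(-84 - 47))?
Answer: 822481/458229 ≈ 1.7949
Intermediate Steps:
M/(-271 - 175*(36 - 16)*(-84 - 47)) = 822481/(-271 - 175*(36 - 16)*(-84 - 47)) = 822481/(-271 - 3500*(-131)) = 822481/(-271 - 175*(-2620)) = 822481/(-271 + 458500) = 822481/458229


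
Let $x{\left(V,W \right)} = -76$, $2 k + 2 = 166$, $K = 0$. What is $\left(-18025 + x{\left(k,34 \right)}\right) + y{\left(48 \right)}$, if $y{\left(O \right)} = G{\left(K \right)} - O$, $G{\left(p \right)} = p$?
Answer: $-18149$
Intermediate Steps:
$k = 82$ ($k = -1 + \frac{1}{2} \cdot 166 = -1 + 83 = 82$)
$y{\left(O \right)} = - O$ ($y{\left(O \right)} = 0 - O = - O$)
$\left(-18025 + x{\left(k,34 \right)}\right) + y{\left(48 \right)} = \left(-18025 - 76\right) - 48 = -18101 - 48 = -18149$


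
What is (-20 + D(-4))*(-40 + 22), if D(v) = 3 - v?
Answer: 234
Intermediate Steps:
(-20 + D(-4))*(-40 + 22) = (-20 + (3 - 1*(-4)))*(-40 + 22) = (-20 + (3 + 4))*(-18) = (-20 + 7)*(-18) = -13*(-18) = 234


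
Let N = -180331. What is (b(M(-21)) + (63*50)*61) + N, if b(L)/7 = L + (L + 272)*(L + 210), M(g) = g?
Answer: 343745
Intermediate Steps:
b(L) = 7*L + 7*(210 + L)*(272 + L) (b(L) = 7*(L + (L + 272)*(L + 210)) = 7*(L + (272 + L)*(210 + L)) = 7*(L + (210 + L)*(272 + L)) = 7*L + 7*(210 + L)*(272 + L))
(b(M(-21)) + (63*50)*61) + N = ((399840 + 7*(-21)² + 3381*(-21)) + (63*50)*61) - 180331 = ((399840 + 7*441 - 71001) + 3150*61) - 180331 = ((399840 + 3087 - 71001) + 192150) - 180331 = (331926 + 192150) - 180331 = 524076 - 180331 = 343745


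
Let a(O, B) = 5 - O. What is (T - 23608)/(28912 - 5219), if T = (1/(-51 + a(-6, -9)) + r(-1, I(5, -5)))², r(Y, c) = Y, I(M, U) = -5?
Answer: -37771119/37908800 ≈ -0.99637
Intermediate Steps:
T = 1681/1600 (T = (1/(-51 + (5 - 1*(-6))) - 1)² = (1/(-51 + (5 + 6)) - 1)² = (1/(-51 + 11) - 1)² = (1/(-40) - 1)² = (-1/40 - 1)² = (-41/40)² = 1681/1600 ≈ 1.0506)
(T - 23608)/(28912 - 5219) = (1681/1600 - 23608)/(28912 - 5219) = -37771119/1600/23693 = -37771119/1600*1/23693 = -37771119/37908800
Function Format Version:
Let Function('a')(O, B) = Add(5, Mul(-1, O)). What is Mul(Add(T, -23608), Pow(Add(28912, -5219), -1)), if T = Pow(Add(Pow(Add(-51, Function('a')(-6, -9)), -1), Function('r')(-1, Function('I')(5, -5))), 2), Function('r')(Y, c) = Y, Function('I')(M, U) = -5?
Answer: Rational(-37771119, 37908800) ≈ -0.99637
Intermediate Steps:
T = Rational(1681, 1600) (T = Pow(Add(Pow(Add(-51, Add(5, Mul(-1, -6))), -1), -1), 2) = Pow(Add(Pow(Add(-51, Add(5, 6)), -1), -1), 2) = Pow(Add(Pow(Add(-51, 11), -1), -1), 2) = Pow(Add(Pow(-40, -1), -1), 2) = Pow(Add(Rational(-1, 40), -1), 2) = Pow(Rational(-41, 40), 2) = Rational(1681, 1600) ≈ 1.0506)
Mul(Add(T, -23608), Pow(Add(28912, -5219), -1)) = Mul(Add(Rational(1681, 1600), -23608), Pow(Add(28912, -5219), -1)) = Mul(Rational(-37771119, 1600), Pow(23693, -1)) = Mul(Rational(-37771119, 1600), Rational(1, 23693)) = Rational(-37771119, 37908800)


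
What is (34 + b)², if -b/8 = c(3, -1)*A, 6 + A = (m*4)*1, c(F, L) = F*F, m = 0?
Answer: 217156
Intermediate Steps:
c(F, L) = F²
A = -6 (A = -6 + (0*4)*1 = -6 + 0*1 = -6 + 0 = -6)
b = 432 (b = -8*3²*(-6) = -72*(-6) = -8*(-54) = 432)
(34 + b)² = (34 + 432)² = 466² = 217156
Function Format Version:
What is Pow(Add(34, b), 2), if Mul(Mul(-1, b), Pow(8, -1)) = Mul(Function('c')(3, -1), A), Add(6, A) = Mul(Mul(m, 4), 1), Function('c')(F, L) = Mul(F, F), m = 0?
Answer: 217156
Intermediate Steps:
Function('c')(F, L) = Pow(F, 2)
A = -6 (A = Add(-6, Mul(Mul(0, 4), 1)) = Add(-6, Mul(0, 1)) = Add(-6, 0) = -6)
b = 432 (b = Mul(-8, Mul(Pow(3, 2), -6)) = Mul(-8, Mul(9, -6)) = Mul(-8, -54) = 432)
Pow(Add(34, b), 2) = Pow(Add(34, 432), 2) = Pow(466, 2) = 217156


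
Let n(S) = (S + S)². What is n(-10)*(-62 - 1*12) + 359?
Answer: -29241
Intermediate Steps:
n(S) = 4*S² (n(S) = (2*S)² = 4*S²)
n(-10)*(-62 - 1*12) + 359 = (4*(-10)²)*(-62 - 1*12) + 359 = (4*100)*(-62 - 12) + 359 = 400*(-74) + 359 = -29600 + 359 = -29241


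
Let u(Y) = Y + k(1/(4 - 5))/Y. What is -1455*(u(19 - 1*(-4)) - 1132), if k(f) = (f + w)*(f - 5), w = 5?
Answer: 37147605/23 ≈ 1.6151e+6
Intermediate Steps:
k(f) = (-5 + f)*(5 + f) (k(f) = (f + 5)*(f - 5) = (5 + f)*(-5 + f) = (-5 + f)*(5 + f))
u(Y) = Y - 24/Y (u(Y) = Y + (-25 + (1/(4 - 5))**2)/Y = Y + (-25 + (1/(-1))**2)/Y = Y + (-25 + (-1)**2)/Y = Y + (-25 + 1)/Y = Y - 24/Y)
-1455*(u(19 - 1*(-4)) - 1132) = -1455*(((19 - 1*(-4)) - 24/(19 - 1*(-4))) - 1132) = -1455*(((19 + 4) - 24/(19 + 4)) - 1132) = -1455*((23 - 24/23) - 1132) = -1455*(505/23 - 1132) = -1455*(-25531/23) = 37147605/23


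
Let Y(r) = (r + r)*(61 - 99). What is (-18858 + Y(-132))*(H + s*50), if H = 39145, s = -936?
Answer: 67563030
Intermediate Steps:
Y(r) = -76*r (Y(r) = (2*r)*(-38) = -76*r)
(-18858 + Y(-132))*(H + s*50) = (-18858 - 76*(-132))*(39145 - 936*50) = (-18858 + 10032)*(39145 - 46800) = -8826*(-7655) = 67563030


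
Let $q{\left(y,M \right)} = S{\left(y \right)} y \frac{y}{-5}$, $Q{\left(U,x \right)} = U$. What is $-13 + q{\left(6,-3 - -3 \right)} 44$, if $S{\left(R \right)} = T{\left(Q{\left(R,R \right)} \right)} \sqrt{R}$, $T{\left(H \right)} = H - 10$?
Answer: $-13 + \frac{6336 \sqrt{6}}{5} \approx 3091.0$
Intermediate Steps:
$T{\left(H \right)} = -10 + H$ ($T{\left(H \right)} = H - 10 = -10 + H$)
$S{\left(R \right)} = \sqrt{R} \left(-10 + R\right)$ ($S{\left(R \right)} = \left(-10 + R\right) \sqrt{R} = \sqrt{R} \left(-10 + R\right)$)
$q{\left(y,M \right)} = - \frac{y^{\frac{5}{2}} \left(-10 + y\right)}{5}$ ($q{\left(y,M \right)} = \sqrt{y} \left(-10 + y\right) y \frac{y}{-5} = y^{\frac{3}{2}} \left(-10 + y\right) y \left(- \frac{1}{5}\right) = y^{\frac{3}{2}} \left(-10 + y\right) \left(- \frac{y}{5}\right) = - \frac{y^{\frac{5}{2}} \left(-10 + y\right)}{5}$)
$-13 + q{\left(6,-3 - -3 \right)} 44 = -13 + \frac{6^{\frac{5}{2}} \left(10 - 6\right)}{5} \cdot 44 = -13 + \frac{36 \sqrt{6} \left(10 - 6\right)}{5} \cdot 44 = -13 + \frac{1}{5} \cdot 36 \sqrt{6} \cdot 4 \cdot 44 = -13 + \frac{144 \sqrt{6}}{5} \cdot 44 = -13 + \frac{6336 \sqrt{6}}{5}$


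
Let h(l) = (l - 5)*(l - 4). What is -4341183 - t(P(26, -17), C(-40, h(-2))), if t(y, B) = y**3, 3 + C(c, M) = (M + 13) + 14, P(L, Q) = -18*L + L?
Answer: 82009705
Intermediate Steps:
P(L, Q) = -17*L
h(l) = (-5 + l)*(-4 + l)
C(c, M) = 24 + M (C(c, M) = -3 + ((M + 13) + 14) = -3 + ((13 + M) + 14) = -3 + (27 + M) = 24 + M)
-4341183 - t(P(26, -17), C(-40, h(-2))) = -4341183 - (-17*26)**3 = -4341183 - 1*(-442)**3 = -4341183 - 1*(-86350888) = -4341183 + 86350888 = 82009705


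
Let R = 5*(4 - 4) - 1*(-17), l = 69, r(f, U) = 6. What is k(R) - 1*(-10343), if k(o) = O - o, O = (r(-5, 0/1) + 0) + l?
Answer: 10401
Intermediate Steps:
R = 17 (R = 5*0 + 17 = 0 + 17 = 17)
O = 75 (O = (6 + 0) + 69 = 6 + 69 = 75)
k(o) = 75 - o
k(R) - 1*(-10343) = (75 - 1*17) - 1*(-10343) = (75 - 17) + 10343 = 58 + 10343 = 10401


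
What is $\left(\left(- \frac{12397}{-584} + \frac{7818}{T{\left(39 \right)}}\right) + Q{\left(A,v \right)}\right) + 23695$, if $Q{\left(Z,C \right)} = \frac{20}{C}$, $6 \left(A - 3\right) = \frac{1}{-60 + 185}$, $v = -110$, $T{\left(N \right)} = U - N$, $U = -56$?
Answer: $\frac{14423205673}{610280} \approx 23634.0$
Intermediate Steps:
$T{\left(N \right)} = -56 - N$
$A = \frac{2251}{750}$ ($A = 3 + \frac{1}{6 \left(-60 + 185\right)} = 3 + \frac{1}{6 \cdot 125} = 3 + \frac{1}{6} \cdot \frac{1}{125} = 3 + \frac{1}{750} = \frac{2251}{750} \approx 3.0013$)
$\left(\left(- \frac{12397}{-584} + \frac{7818}{T{\left(39 \right)}}\right) + Q{\left(A,v \right)}\right) + 23695 = \left(\left(- \frac{12397}{-584} + \frac{7818}{-56 - 39}\right) + \frac{20}{-110}\right) + 23695 = \left(\left(\left(-12397\right) \left(- \frac{1}{584}\right) + \frac{7818}{-56 - 39}\right) + 20 \left(- \frac{1}{110}\right)\right) + 23695 = \left(\left(\frac{12397}{584} + \frac{7818}{-95}\right) - \frac{2}{11}\right) + 23695 = \left(\left(\frac{12397}{584} + 7818 \left(- \frac{1}{95}\right)\right) - \frac{2}{11}\right) + 23695 = \left(\left(\frac{12397}{584} - \frac{7818}{95}\right) - \frac{2}{11}\right) + 23695 = \left(- \frac{3387997}{55480} - \frac{2}{11}\right) + 23695 = - \frac{37378927}{610280} + 23695 = \frac{14423205673}{610280}$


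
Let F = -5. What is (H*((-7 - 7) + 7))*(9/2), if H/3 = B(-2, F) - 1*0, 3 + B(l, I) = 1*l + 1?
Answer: 378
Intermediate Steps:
B(l, I) = -2 + l (B(l, I) = -3 + (1*l + 1) = -3 + (l + 1) = -3 + (1 + l) = -2 + l)
H = -12 (H = 3*((-2 - 2) - 1*0) = 3*(-4 + 0) = 3*(-4) = -12)
(H*((-7 - 7) + 7))*(9/2) = (-12*((-7 - 7) + 7))*(9/2) = (-12*(-14 + 7))*(9*(½)) = -12*(-7)*(9/2) = 84*(9/2) = 378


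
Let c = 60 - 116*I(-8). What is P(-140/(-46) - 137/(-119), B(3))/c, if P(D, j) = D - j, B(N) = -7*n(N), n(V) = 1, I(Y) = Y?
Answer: 7660/676039 ≈ 0.011331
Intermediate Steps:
B(N) = -7 (B(N) = -7*1 = -7)
c = 988 (c = 60 - 116*(-8) = 60 + 928 = 988)
P(-140/(-46) - 137/(-119), B(3))/c = ((-140/(-46) - 137/(-119)) - 1*(-7))/988 = ((-140*(-1/46) - 137*(-1/119)) + 7)*(1/988) = ((70/23 + 137/119) + 7)*(1/988) = (11481/2737 + 7)*(1/988) = (30640/2737)*(1/988) = 7660/676039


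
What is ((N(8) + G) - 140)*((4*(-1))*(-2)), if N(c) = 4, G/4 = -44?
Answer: -2496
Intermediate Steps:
G = -176 (G = 4*(-44) = -176)
((N(8) + G) - 140)*((4*(-1))*(-2)) = ((4 - 176) - 140)*((4*(-1))*(-2)) = (-172 - 140)*(-4*(-2)) = -312*8 = -2496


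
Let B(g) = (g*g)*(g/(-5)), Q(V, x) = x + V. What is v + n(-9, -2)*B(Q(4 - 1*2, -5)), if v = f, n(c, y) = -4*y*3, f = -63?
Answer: 333/5 ≈ 66.600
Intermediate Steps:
Q(V, x) = V + x
n(c, y) = -12*y
v = -63
B(g) = -g**3/5 (B(g) = g**2*(g*(-1/5)) = g**2*(-g/5) = -g**3/5)
v + n(-9, -2)*B(Q(4 - 1*2, -5)) = -63 + (-12*(-2))*(-((4 - 1*2) - 5)**3/5) = -63 + 24*(-((4 - 2) - 5)**3/5) = -63 + 24*(-(2 - 5)**3/5) = -63 + 24*(-1/5*(-3)**3) = -63 + 24*(-1/5*(-27)) = -63 + 24*(27/5) = -63 + 648/5 = 333/5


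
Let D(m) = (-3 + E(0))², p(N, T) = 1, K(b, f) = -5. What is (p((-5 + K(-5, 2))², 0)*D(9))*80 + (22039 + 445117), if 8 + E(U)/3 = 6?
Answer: 473636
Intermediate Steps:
E(U) = -6 (E(U) = -24 + 3*6 = -24 + 18 = -6)
D(m) = 81 (D(m) = (-3 - 6)² = (-9)² = 81)
(p((-5 + K(-5, 2))², 0)*D(9))*80 + (22039 + 445117) = (1*81)*80 + (22039 + 445117) = 81*80 + 467156 = 6480 + 467156 = 473636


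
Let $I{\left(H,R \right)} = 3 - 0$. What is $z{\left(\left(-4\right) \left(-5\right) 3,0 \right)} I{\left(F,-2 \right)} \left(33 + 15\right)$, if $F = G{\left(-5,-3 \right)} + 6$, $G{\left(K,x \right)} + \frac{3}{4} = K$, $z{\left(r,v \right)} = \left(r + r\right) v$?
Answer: $0$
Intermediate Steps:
$z{\left(r,v \right)} = 2 r v$
$G{\left(K,x \right)} = - \frac{3}{4} + K$
$F = \frac{1}{4}$ ($F = \left(- \frac{3}{4} - 5\right) + 6 = - \frac{23}{4} + 6 = \frac{1}{4} \approx 0.25$)
$I{\left(H,R \right)} = 3$ ($I{\left(H,R \right)} = 3 + 0 = 3$)
$z{\left(\left(-4\right) \left(-5\right) 3,0 \right)} I{\left(F,-2 \right)} \left(33 + 15\right) = 2 \left(-4\right) \left(-5\right) 3 \cdot 0 \cdot 3 \left(33 + 15\right) = 2 \cdot 20 \cdot 3 \cdot 0 \cdot 3 \cdot 48 = 2 \cdot 60 \cdot 0 \cdot 3 \cdot 48 = 0 \cdot 3 \cdot 48 = 0 \cdot 48 = 0$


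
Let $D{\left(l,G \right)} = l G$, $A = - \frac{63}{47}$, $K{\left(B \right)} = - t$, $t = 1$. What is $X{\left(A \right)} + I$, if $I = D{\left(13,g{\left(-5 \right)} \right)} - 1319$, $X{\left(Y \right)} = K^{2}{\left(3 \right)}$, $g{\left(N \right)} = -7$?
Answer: $-1409$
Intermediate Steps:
$K{\left(B \right)} = -1$ ($K{\left(B \right)} = \left(-1\right) 1 = -1$)
$A = - \frac{63}{47}$ ($A = \left(-63\right) \frac{1}{47} = - \frac{63}{47} \approx -1.3404$)
$X{\left(Y \right)} = 1$ ($X{\left(Y \right)} = \left(-1\right)^{2} = 1$)
$D{\left(l,G \right)} = G l$
$I = -1410$ ($I = \left(-7\right) 13 - 1319 = -91 - 1319 = -1410$)
$X{\left(A \right)} + I = 1 - 1410 = -1409$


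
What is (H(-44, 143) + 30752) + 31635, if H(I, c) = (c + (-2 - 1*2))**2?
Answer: 81708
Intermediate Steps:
H(I, c) = (-4 + c)**2 (H(I, c) = (c + (-2 - 2))**2 = (c - 4)**2 = (-4 + c)**2)
(H(-44, 143) + 30752) + 31635 = ((-4 + 143)**2 + 30752) + 31635 = (139**2 + 30752) + 31635 = (19321 + 30752) + 31635 = 50073 + 31635 = 81708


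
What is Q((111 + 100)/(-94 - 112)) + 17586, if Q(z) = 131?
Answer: 17717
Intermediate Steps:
Q((111 + 100)/(-94 - 112)) + 17586 = 131 + 17586 = 17717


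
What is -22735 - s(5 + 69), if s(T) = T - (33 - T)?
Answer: -22850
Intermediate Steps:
s(T) = -33 + 2*T (s(T) = T + (-33 + T) = -33 + 2*T)
-22735 - s(5 + 69) = -22735 - (-33 + 2*(5 + 69)) = -22735 - (-33 + 2*74) = -22735 - (-33 + 148) = -22735 - 1*115 = -22735 - 115 = -22850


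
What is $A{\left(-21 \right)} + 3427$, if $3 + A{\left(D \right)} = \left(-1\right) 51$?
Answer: $3373$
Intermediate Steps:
$A{\left(D \right)} = -54$ ($A{\left(D \right)} = -3 - 51 = -54$)
$A{\left(-21 \right)} + 3427 = -54 + 3427 = 3373$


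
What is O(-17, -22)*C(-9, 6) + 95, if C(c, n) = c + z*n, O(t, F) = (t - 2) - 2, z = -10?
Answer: 1544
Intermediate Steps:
O(t, F) = -4 + t (O(t, F) = (-2 + t) - 2 = -4 + t)
C(c, n) = c - 10*n
O(-17, -22)*C(-9, 6) + 95 = (-4 - 17)*(-9 - 10*6) + 95 = -21*(-9 - 60) + 95 = -21*(-69) + 95 = 1449 + 95 = 1544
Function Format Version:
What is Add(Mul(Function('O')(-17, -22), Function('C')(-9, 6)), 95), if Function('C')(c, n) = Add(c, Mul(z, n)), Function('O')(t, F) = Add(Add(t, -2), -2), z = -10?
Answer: 1544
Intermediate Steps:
Function('O')(t, F) = Add(-4, t) (Function('O')(t, F) = Add(Add(-2, t), -2) = Add(-4, t))
Function('C')(c, n) = Add(c, Mul(-10, n))
Add(Mul(Function('O')(-17, -22), Function('C')(-9, 6)), 95) = Add(Mul(Add(-4, -17), Add(-9, Mul(-10, 6))), 95) = Add(Mul(-21, Add(-9, -60)), 95) = Add(Mul(-21, -69), 95) = Add(1449, 95) = 1544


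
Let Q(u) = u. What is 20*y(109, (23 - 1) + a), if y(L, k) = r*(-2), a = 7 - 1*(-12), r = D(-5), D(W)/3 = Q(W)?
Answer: 600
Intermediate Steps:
D(W) = 3*W
r = -15 (r = 3*(-5) = -15)
a = 19 (a = 7 + 12 = 19)
y(L, k) = 30 (y(L, k) = -15*(-2) = 30)
20*y(109, (23 - 1) + a) = 20*30 = 600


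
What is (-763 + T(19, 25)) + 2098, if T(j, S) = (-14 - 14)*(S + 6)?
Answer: 467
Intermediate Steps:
T(j, S) = -168 - 28*S (T(j, S) = -28*(6 + S) = -168 - 28*S)
(-763 + T(19, 25)) + 2098 = (-763 + (-168 - 28*25)) + 2098 = (-763 + (-168 - 700)) + 2098 = (-763 - 868) + 2098 = -1631 + 2098 = 467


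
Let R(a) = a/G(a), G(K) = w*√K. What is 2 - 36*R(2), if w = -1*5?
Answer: 2 + 36*√2/5 ≈ 12.182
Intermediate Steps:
w = -5
G(K) = -5*√K
R(a) = -√a/5 (R(a) = a/((-5*√a)) = a*(-1/(5*√a)) = -√a/5)
2 - 36*R(2) = 2 - (-36)*√2/5 = 2 + 36*√2/5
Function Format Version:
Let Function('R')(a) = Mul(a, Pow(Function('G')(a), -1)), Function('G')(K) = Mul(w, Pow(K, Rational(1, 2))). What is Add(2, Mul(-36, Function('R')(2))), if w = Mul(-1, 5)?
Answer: Add(2, Mul(Rational(36, 5), Pow(2, Rational(1, 2)))) ≈ 12.182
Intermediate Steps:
w = -5
Function('G')(K) = Mul(-5, Pow(K, Rational(1, 2)))
Function('R')(a) = Mul(Rational(-1, 5), Pow(a, Rational(1, 2))) (Function('R')(a) = Mul(a, Pow(Mul(-5, Pow(a, Rational(1, 2))), -1)) = Mul(a, Mul(Rational(-1, 5), Pow(a, Rational(-1, 2)))) = Mul(Rational(-1, 5), Pow(a, Rational(1, 2))))
Add(2, Mul(-36, Function('R')(2))) = Add(2, Mul(-36, Mul(Rational(-1, 5), Pow(2, Rational(1, 2))))) = Add(2, Mul(Rational(36, 5), Pow(2, Rational(1, 2))))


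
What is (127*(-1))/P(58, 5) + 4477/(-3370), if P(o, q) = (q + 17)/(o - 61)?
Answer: 296369/18535 ≈ 15.990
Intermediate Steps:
P(o, q) = (17 + q)/(-61 + o)
(127*(-1))/P(58, 5) + 4477/(-3370) = (127*(-1))/(((17 + 5)/(-61 + 58))) + 4477/(-3370) = -127/(22/(-3)) + 4477*(-1/3370) = -127/((-⅓*22)) - 4477/3370 = -127/(-22/3) - 4477/3370 = -127*(-3/22) - 4477/3370 = 381/22 - 4477/3370 = 296369/18535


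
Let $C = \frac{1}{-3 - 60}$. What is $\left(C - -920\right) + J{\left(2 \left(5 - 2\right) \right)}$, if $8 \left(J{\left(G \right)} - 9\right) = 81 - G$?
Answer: $\frac{472933}{504} \approx 938.36$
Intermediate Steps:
$C = - \frac{1}{63}$ ($C = \frac{1}{-63} = - \frac{1}{63} \approx -0.015873$)
$J{\left(G \right)} = \frac{153}{8} - \frac{G}{8}$ ($J{\left(G \right)} = 9 + \frac{81 - G}{8} = 9 - \left(- \frac{81}{8} + \frac{G}{8}\right) = \frac{153}{8} - \frac{G}{8}$)
$\left(C - -920\right) + J{\left(2 \left(5 - 2\right) \right)} = \left(- \frac{1}{63} - -920\right) + \left(\frac{153}{8} - \frac{2 \left(5 - 2\right)}{8}\right) = \left(- \frac{1}{63} + 920\right) + \left(\frac{153}{8} - \frac{2 \cdot 3}{8}\right) = \frac{57959}{63} + \left(\frac{153}{8} - \frac{3}{4}\right) = \frac{57959}{63} + \frac{147}{8} = \frac{472933}{504}$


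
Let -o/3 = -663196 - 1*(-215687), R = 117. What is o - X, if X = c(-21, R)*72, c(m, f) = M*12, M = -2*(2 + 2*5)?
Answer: 1363263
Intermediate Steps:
M = -24 (M = -2*(2 + 10) = -2*12 = -24)
c(m, f) = -288 (c(m, f) = -24*12 = -288)
o = 1342527 (o = -3*(-663196 - 1*(-215687)) = -3*(-663196 + 215687) = -3*(-447509) = 1342527)
X = -20736 (X = -288*72 = -20736)
o - X = 1342527 - 1*(-20736) = 1342527 + 20736 = 1363263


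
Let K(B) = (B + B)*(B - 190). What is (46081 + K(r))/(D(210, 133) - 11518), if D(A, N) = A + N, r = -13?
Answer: -51359/11175 ≈ -4.5959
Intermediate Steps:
K(B) = 2*B*(-190 + B) (K(B) = (2*B)*(-190 + B) = 2*B*(-190 + B))
(46081 + K(r))/(D(210, 133) - 11518) = (46081 + 2*(-13)*(-190 - 13))/((210 + 133) - 11518) = (46081 + 2*(-13)*(-203))/(343 - 11518) = (46081 + 5278)/(-11175) = 51359*(-1/11175) = -51359/11175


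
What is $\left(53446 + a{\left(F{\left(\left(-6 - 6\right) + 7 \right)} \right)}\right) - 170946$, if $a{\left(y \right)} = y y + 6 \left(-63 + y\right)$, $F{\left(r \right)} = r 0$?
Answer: $-117878$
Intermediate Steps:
$F{\left(r \right)} = 0$
$a{\left(y \right)} = -378 + y^{2} + 6 y$ ($a{\left(y \right)} = y^{2} + \left(-378 + 6 y\right) = -378 + y^{2} + 6 y$)
$\left(53446 + a{\left(F{\left(\left(-6 - 6\right) + 7 \right)} \right)}\right) - 170946 = \left(53446 + \left(-378 + 0^{2} + 6 \cdot 0\right)\right) - 170946 = \left(53446 + \left(-378 + 0 + 0\right)\right) - 170946 = \left(53446 - 378\right) - 170946 = 53068 - 170946 = -117878$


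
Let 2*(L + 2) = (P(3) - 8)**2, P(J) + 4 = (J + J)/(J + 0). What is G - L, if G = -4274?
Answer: -4322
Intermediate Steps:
P(J) = -2 (P(J) = -4 + (J + J)/(J + 0) = -4 + (2*J)/J = -4 + 2 = -2)
L = 48 (L = -2 + (-2 - 8)**2/2 = -2 + (1/2)*(-10)**2 = -2 + (1/2)*100 = -2 + 50 = 48)
G - L = -4274 - 1*48 = -4274 - 48 = -4322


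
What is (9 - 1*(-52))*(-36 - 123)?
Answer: -9699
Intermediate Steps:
(9 - 1*(-52))*(-36 - 123) = (9 + 52)*(-159) = 61*(-159) = -9699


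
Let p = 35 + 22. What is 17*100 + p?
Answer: 1757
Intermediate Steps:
p = 57
17*100 + p = 17*100 + 57 = 1700 + 57 = 1757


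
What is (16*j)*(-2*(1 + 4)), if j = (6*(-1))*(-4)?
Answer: -3840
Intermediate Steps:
j = 24 (j = -6*(-4) = 24)
(16*j)*(-2*(1 + 4)) = (16*24)*(-2*(1 + 4)) = 384*(-2*5) = 384*(-10) = -3840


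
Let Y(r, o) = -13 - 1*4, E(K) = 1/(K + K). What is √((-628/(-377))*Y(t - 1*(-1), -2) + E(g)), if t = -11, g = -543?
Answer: I*√4747048701486/409422 ≈ 5.3216*I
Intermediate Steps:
E(K) = 1/(2*K)
Y(r, o) = -17 (Y(r, o) = -13 - 4 = -17)
√((-628/(-377))*Y(t - 1*(-1), -2) + E(g)) = √(-628/(-377)*(-17) + (½)/(-543)) = √(-628*(-1/377)*(-17) + (½)*(-1/543)) = √((628/377)*(-17) - 1/1086) = √(-10676/377 - 1/1086) = √(-11594513/409422) = I*√4747048701486/409422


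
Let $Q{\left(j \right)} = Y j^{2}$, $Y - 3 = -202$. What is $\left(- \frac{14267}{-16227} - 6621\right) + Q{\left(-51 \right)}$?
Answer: $- \frac{8506503673}{16227} \approx -5.2422 \cdot 10^{5}$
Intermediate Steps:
$Y = -199$ ($Y = 3 - 202 = -199$)
$Q{\left(j \right)} = - 199 j^{2}$
$\left(- \frac{14267}{-16227} - 6621\right) + Q{\left(-51 \right)} = \left(- \frac{14267}{-16227} - 6621\right) - 199 \left(-51\right)^{2} = \left(\left(-14267\right) \left(- \frac{1}{16227}\right) - 6621\right) - 517599 = \left(\frac{14267}{16227} - 6621\right) - 517599 = - \frac{107424700}{16227} - 517599 = - \frac{8506503673}{16227}$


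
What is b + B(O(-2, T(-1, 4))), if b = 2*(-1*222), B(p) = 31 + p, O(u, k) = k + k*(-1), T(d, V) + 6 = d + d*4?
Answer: -413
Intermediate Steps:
T(d, V) = -6 + 5*d (T(d, V) = -6 + (d + d*4) = -6 + (d + 4*d) = -6 + 5*d)
O(u, k) = 0 (O(u, k) = k - k = 0)
b = -444 (b = 2*(-222) = -444)
b + B(O(-2, T(-1, 4))) = -444 + (31 + 0) = -444 + 31 = -413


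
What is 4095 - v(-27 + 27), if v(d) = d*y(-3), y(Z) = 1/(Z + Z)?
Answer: 4095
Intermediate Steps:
y(Z) = 1/(2*Z)
v(d) = -d/6 (v(d) = d*((1/2)/(-3)) = d*((1/2)*(-1/3)) = d*(-1/6) = -d/6)
4095 - v(-27 + 27) = 4095 - (-1)*(-27 + 27)/6 = 4095 - (-1)*0/6 = 4095 - 1*0 = 4095 + 0 = 4095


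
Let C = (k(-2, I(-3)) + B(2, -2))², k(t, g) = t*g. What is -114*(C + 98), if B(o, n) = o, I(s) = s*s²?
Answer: -368676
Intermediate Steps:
I(s) = s³
k(t, g) = g*t
C = 3136 (C = ((-3)³*(-2) + 2)² = (-27*(-2) + 2)² = (54 + 2)² = 56² = 3136)
-114*(C + 98) = -114*(3136 + 98) = -114*3234 = -368676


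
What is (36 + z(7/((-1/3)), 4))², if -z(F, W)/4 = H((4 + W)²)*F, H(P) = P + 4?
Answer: 33039504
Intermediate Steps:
H(P) = 4 + P
z(F, W) = -4*F*(4 + (4 + W)²) (z(F, W) = -4*(4 + (4 + W)²)*F = -4*F*(4 + (4 + W)²))
(36 + z(7/((-1/3)), 4))² = (36 - 4*7/((-1/3))*(4 + (4 + 4)²))² = (36 - 4*7/((-1*⅓))*(4 + 8²))² = (36 - 4*7/(-⅓)*(4 + 64))² = (36 - 4*7*(-3)*68)² = (36 - 4*(-21)*68)² = (36 + 5712)² = 5748² = 33039504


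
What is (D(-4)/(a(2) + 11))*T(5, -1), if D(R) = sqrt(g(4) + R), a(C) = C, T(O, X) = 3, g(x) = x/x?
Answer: 3*I*sqrt(3)/13 ≈ 0.3997*I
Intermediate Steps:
g(x) = 1
D(R) = sqrt(1 + R)
(D(-4)/(a(2) + 11))*T(5, -1) = (sqrt(1 - 4)/(2 + 11))*3 = (sqrt(-3)/13)*3 = ((I*sqrt(3))/13)*3 = (I*sqrt(3)/13)*3 = 3*I*sqrt(3)/13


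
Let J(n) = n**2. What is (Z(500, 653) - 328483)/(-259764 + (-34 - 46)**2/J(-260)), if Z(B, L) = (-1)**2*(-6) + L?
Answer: 13851071/10975025 ≈ 1.2621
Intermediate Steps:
Z(B, L) = -6 + L (Z(B, L) = 1*(-6) + L = -6 + L)
(Z(500, 653) - 328483)/(-259764 + (-34 - 46)**2/J(-260)) = ((-6 + 653) - 328483)/(-259764 + (-34 - 46)**2/((-260)**2)) = (647 - 328483)/(-259764 + (-80)**2/67600) = -327836/(-259764 + 6400*(1/67600)) = -327836/(-259764 + 16/169) = -327836/(-43900100/169) = -327836*(-169/43900100) = 13851071/10975025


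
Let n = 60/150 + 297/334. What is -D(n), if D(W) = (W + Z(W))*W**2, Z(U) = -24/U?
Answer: 134128005223/4657463000 ≈ 28.799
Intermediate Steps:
n = 2153/1670 (n = 60*(1/150) + 297*(1/334) = 2/5 + 297/334 = 2153/1670 ≈ 1.2892)
D(W) = W**2*(W - 24/W) (D(W) = (W - 24/W)*W**2 = W**2*(W - 24/W))
-D(n) = -2153*(-24 + (2153/1670)**2)/1670 = -2153*(-24 + 4635409/2788900)/1670 = -2153*(-62298191)/(1670*2788900) = -1*(-134128005223/4657463000) = 134128005223/4657463000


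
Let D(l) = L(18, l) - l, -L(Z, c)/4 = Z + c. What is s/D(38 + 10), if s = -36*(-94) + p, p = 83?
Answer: -3467/312 ≈ -11.112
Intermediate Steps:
L(Z, c) = -4*Z - 4*c (L(Z, c) = -4*(Z + c) = -4*Z - 4*c)
D(l) = -72 - 5*l (D(l) = (-4*18 - 4*l) - l = (-72 - 4*l) - l = -72 - 5*l)
s = 3467 (s = -36*(-94) + 83 = 3384 + 83 = 3467)
s/D(38 + 10) = 3467/(-72 - 5*(38 + 10)) = 3467/(-72 - 5*48) = 3467/(-72 - 240) = 3467/(-312) = 3467*(-1/312) = -3467/312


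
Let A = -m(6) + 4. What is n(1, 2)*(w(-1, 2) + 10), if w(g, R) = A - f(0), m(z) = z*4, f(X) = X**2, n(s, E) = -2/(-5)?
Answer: -4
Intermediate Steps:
n(s, E) = 2/5 (n(s, E) = -2*(-1/5) = 2/5)
m(z) = 4*z
A = -20 (A = -4*6 + 4 = -1*24 + 4 = -24 + 4 = -20)
w(g, R) = -20 (w(g, R) = -20 - 1*0**2 = -20 - 1*0 = -20 + 0 = -20)
n(1, 2)*(w(-1, 2) + 10) = 2*(-20 + 10)/5 = (2/5)*(-10) = -4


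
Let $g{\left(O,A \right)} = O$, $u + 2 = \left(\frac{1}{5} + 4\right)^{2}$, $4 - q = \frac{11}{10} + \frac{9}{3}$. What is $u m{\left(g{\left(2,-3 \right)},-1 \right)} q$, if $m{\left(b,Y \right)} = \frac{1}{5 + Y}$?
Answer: $- \frac{391}{1000} \approx -0.391$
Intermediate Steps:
$q = - \frac{1}{10}$ ($q = 4 - \left(\frac{11}{10} + \frac{9}{3}\right) = 4 - \left(11 \cdot \frac{1}{10} + 9 \cdot \frac{1}{3}\right) = 4 - \left(\frac{11}{10} + 3\right) = 4 - \frac{41}{10} = - \frac{1}{10} \approx -0.1$)
$u = \frac{391}{25}$ ($u = -2 + \left(\frac{1}{5} + 4\right)^{2} = -2 + \left(\frac{21}{5}\right)^{2} = -2 + \frac{441}{25} = \frac{391}{25} \approx 15.64$)
$u m{\left(g{\left(2,-3 \right)},-1 \right)} q = \frac{391}{25 \left(5 - 1\right)} \left(- \frac{1}{10}\right) = \frac{391}{25 \cdot 4} \left(- \frac{1}{10}\right) = \frac{391}{25} \cdot \frac{1}{4} \left(- \frac{1}{10}\right) = \frac{391}{100} \left(- \frac{1}{10}\right) = - \frac{391}{1000}$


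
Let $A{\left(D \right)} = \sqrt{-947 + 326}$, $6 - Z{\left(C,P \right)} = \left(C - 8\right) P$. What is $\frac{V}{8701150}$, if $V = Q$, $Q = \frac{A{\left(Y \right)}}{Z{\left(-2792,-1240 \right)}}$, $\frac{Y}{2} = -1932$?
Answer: $- \frac{3 i \sqrt{69}}{30210340593100} \approx - 8.2488 \cdot 10^{-13} i$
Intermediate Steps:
$Z{\left(C,P \right)} = 6 - P \left(-8 + C\right)$ ($Z{\left(C,P \right)} = 6 - \left(C - 8\right) P = 6 - \left(-8 + C\right) P = 6 - P \left(-8 + C\right)$)
$Y = -3864$ ($Y = 2 \left(-1932\right) = -3864$)
$A{\left(D \right)} = 3 i \sqrt{69}$ ($A{\left(D \right)} = \sqrt{-621} = 3 i \sqrt{69}$)
$Q = - \frac{3 i \sqrt{69}}{3471994}$ ($Q = \frac{3 i \sqrt{69}}{6 + 8 \left(-1240\right) - \left(-2792\right) \left(-1240\right)} = \frac{3 i \sqrt{69}}{6 - 9920 - 3462080} = \frac{3 i \sqrt{69}}{-3471994} = 3 i \sqrt{69} \left(- \frac{1}{3471994}\right) = - \frac{3 i \sqrt{69}}{3471994} \approx - 7.1774 \cdot 10^{-6} i$)
$V = - \frac{3 i \sqrt{69}}{3471994} \approx - 7.1774 \cdot 10^{-6} i$
$\frac{V}{8701150} = \frac{\left(- \frac{3}{3471994}\right) i \sqrt{69}}{8701150} = - \frac{3 i \sqrt{69}}{3471994} \cdot \frac{1}{8701150} = - \frac{3 i \sqrt{69}}{30210340593100}$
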